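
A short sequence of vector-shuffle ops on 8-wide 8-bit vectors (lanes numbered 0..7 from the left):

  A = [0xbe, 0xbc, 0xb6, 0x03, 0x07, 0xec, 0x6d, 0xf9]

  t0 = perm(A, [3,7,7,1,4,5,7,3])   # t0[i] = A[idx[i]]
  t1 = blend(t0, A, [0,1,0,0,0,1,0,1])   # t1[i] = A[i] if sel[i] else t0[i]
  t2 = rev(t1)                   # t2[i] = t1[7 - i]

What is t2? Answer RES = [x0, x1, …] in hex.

t0 = [0x03, 0xf9, 0xf9, 0xbc, 0x07, 0xec, 0xf9, 0x03]
t1 = [0x03, 0xbc, 0xf9, 0xbc, 0x07, 0xec, 0xf9, 0xf9]
t2 = [0xf9, 0xf9, 0xec, 0x07, 0xbc, 0xf9, 0xbc, 0x03]

RES = [0xf9, 0xf9, 0xec, 0x07, 0xbc, 0xf9, 0xbc, 0x03]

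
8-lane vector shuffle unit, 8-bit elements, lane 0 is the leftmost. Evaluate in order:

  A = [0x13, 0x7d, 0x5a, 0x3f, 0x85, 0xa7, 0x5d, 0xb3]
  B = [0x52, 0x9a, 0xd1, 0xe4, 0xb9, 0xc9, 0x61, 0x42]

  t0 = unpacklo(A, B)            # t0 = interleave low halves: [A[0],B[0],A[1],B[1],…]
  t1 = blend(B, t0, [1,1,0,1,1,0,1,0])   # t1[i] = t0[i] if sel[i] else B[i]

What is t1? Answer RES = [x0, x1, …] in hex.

  t0: 13 52 7d 9a 5a d1 3f e4
  t1: 13 52 d1 9a 5a c9 3f 42

RES = [0x13, 0x52, 0xd1, 0x9a, 0x5a, 0xc9, 0x3f, 0x42]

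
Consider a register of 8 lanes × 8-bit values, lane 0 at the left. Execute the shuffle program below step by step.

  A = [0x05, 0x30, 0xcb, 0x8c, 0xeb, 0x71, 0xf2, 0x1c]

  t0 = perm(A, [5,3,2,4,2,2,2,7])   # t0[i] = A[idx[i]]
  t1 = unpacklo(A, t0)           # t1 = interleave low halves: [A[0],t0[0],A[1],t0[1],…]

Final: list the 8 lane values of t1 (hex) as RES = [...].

RES = [0x05, 0x71, 0x30, 0x8c, 0xcb, 0xcb, 0x8c, 0xeb]

  t0: 71 8c cb eb cb cb cb 1c
  t1: 05 71 30 8c cb cb 8c eb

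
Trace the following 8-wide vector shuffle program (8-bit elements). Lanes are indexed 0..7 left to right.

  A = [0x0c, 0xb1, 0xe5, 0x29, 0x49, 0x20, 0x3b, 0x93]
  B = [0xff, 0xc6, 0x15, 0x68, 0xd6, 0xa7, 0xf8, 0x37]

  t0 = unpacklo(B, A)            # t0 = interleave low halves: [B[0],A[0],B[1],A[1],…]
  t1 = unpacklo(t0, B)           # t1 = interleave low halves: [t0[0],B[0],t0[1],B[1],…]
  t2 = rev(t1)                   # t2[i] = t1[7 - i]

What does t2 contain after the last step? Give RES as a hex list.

t0 = [0xff, 0x0c, 0xc6, 0xb1, 0x15, 0xe5, 0x68, 0x29]
t1 = [0xff, 0xff, 0x0c, 0xc6, 0xc6, 0x15, 0xb1, 0x68]
t2 = [0x68, 0xb1, 0x15, 0xc6, 0xc6, 0x0c, 0xff, 0xff]

RES = [ 0x68  0xb1  0x15  0xc6  0xc6  0x0c  0xff  0xff ]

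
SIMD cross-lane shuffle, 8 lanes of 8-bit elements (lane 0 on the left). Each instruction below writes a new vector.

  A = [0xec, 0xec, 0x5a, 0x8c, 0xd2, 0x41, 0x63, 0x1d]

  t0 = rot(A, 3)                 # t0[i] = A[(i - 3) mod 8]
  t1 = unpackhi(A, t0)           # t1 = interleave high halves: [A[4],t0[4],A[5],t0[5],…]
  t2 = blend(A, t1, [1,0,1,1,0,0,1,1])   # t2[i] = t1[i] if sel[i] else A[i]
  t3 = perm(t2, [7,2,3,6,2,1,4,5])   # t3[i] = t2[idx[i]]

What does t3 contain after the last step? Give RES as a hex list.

  t0: 41 63 1d ec ec 5a 8c d2
  t1: d2 ec 41 5a 63 8c 1d d2
  t2: d2 ec 41 5a d2 41 1d d2
  t3: d2 41 5a 1d 41 ec d2 41

RES = [0xd2, 0x41, 0x5a, 0x1d, 0x41, 0xec, 0xd2, 0x41]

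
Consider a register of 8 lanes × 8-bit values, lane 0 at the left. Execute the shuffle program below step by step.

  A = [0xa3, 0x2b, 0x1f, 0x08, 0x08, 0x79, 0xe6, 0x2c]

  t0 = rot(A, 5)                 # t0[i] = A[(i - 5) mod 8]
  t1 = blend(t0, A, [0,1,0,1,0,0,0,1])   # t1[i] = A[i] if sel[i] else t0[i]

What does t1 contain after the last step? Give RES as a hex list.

RES = [ 0x08  0x2b  0x79  0x08  0x2c  0xa3  0x2b  0x2c ]

  t0: 08 08 79 e6 2c a3 2b 1f
  t1: 08 2b 79 08 2c a3 2b 2c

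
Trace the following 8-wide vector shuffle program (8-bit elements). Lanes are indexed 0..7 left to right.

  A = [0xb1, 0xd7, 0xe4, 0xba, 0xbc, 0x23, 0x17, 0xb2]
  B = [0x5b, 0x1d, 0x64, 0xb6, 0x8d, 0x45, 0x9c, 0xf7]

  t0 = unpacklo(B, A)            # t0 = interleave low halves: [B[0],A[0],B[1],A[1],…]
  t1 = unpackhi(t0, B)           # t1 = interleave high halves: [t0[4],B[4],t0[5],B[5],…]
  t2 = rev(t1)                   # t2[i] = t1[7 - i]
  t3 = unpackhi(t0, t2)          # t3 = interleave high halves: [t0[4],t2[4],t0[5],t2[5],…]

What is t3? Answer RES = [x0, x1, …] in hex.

RES = [ 0x64  0x45  0xe4  0xe4  0xb6  0x8d  0xba  0x64 ]

  t0: 5b b1 1d d7 64 e4 b6 ba
  t1: 64 8d e4 45 b6 9c ba f7
  t2: f7 ba 9c b6 45 e4 8d 64
  t3: 64 45 e4 e4 b6 8d ba 64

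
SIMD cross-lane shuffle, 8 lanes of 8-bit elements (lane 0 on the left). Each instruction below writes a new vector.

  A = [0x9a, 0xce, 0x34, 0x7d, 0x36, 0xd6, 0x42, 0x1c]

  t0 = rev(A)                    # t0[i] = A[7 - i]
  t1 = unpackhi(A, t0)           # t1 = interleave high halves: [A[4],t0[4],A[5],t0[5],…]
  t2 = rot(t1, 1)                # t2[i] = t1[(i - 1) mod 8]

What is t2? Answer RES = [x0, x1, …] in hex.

t0 = [0x1c, 0x42, 0xd6, 0x36, 0x7d, 0x34, 0xce, 0x9a]
t1 = [0x36, 0x7d, 0xd6, 0x34, 0x42, 0xce, 0x1c, 0x9a]
t2 = [0x9a, 0x36, 0x7d, 0xd6, 0x34, 0x42, 0xce, 0x1c]

RES = [ 0x9a  0x36  0x7d  0xd6  0x34  0x42  0xce  0x1c ]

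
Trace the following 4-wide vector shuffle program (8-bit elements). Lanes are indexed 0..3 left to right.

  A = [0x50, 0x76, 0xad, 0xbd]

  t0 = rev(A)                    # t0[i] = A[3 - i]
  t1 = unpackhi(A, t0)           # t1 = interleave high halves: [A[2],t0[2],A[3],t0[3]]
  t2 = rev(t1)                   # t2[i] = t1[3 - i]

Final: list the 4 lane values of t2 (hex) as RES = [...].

RES = [ 0x50  0xbd  0x76  0xad ]

→ t0 |bd|ad|76|50|
→ t1 |ad|76|bd|50|
→ t2 |50|bd|76|ad|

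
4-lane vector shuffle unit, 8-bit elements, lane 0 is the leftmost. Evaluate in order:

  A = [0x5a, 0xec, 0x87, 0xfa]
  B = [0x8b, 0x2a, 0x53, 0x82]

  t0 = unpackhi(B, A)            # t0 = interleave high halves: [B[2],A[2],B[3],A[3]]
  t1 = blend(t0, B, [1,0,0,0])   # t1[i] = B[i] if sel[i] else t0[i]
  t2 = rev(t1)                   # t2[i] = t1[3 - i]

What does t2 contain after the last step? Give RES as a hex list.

  t0: 53 87 82 fa
  t1: 8b 87 82 fa
  t2: fa 82 87 8b

RES = [ 0xfa  0x82  0x87  0x8b ]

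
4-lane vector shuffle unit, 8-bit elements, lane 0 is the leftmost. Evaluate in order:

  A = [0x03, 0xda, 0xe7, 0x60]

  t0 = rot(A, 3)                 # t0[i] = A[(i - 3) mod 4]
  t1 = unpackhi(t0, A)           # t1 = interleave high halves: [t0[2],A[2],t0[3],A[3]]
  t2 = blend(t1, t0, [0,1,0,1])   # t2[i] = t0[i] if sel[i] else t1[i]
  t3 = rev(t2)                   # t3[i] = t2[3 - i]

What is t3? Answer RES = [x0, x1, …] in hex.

→ t0 |da|e7|60|03|
→ t1 |60|e7|03|60|
→ t2 |60|e7|03|03|
→ t3 |03|03|e7|60|

RES = [0x03, 0x03, 0xe7, 0x60]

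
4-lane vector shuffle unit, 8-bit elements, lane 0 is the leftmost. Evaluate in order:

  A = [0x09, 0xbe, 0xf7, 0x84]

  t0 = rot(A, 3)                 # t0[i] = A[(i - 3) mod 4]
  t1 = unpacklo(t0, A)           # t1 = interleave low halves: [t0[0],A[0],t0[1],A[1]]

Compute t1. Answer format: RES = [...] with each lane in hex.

RES = [0xbe, 0x09, 0xf7, 0xbe]

t0 = [0xbe, 0xf7, 0x84, 0x09]
t1 = [0xbe, 0x09, 0xf7, 0xbe]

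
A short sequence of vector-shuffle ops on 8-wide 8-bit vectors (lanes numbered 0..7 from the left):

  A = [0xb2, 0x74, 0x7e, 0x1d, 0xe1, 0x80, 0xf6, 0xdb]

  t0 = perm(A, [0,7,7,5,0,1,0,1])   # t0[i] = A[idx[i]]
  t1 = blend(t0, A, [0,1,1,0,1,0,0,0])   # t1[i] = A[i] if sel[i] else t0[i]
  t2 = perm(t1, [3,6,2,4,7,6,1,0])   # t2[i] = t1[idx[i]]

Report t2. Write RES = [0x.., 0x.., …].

t0 = [0xb2, 0xdb, 0xdb, 0x80, 0xb2, 0x74, 0xb2, 0x74]
t1 = [0xb2, 0x74, 0x7e, 0x80, 0xe1, 0x74, 0xb2, 0x74]
t2 = [0x80, 0xb2, 0x7e, 0xe1, 0x74, 0xb2, 0x74, 0xb2]

RES = [0x80, 0xb2, 0x7e, 0xe1, 0x74, 0xb2, 0x74, 0xb2]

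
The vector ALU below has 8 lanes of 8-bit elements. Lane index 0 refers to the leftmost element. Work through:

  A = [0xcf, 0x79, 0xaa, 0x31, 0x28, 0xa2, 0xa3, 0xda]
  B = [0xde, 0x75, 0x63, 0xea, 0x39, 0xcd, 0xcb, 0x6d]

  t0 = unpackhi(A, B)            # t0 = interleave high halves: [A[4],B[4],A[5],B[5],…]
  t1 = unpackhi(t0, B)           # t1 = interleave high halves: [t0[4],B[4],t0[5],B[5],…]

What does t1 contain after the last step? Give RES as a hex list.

RES = [ 0xa3  0x39  0xcb  0xcd  0xda  0xcb  0x6d  0x6d ]

  t0: 28 39 a2 cd a3 cb da 6d
  t1: a3 39 cb cd da cb 6d 6d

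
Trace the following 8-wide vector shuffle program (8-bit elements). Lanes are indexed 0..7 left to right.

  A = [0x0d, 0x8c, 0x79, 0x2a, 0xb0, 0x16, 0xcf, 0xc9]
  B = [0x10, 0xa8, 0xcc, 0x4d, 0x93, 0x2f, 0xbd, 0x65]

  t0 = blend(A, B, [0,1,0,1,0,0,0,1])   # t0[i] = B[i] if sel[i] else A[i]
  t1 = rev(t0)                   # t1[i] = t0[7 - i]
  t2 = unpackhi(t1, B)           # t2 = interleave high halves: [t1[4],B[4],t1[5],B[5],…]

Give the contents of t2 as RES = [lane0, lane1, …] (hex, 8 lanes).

RES = [ 0x4d  0x93  0x79  0x2f  0xa8  0xbd  0x0d  0x65 ]

→ t0 |0d|a8|79|4d|b0|16|cf|65|
→ t1 |65|cf|16|b0|4d|79|a8|0d|
→ t2 |4d|93|79|2f|a8|bd|0d|65|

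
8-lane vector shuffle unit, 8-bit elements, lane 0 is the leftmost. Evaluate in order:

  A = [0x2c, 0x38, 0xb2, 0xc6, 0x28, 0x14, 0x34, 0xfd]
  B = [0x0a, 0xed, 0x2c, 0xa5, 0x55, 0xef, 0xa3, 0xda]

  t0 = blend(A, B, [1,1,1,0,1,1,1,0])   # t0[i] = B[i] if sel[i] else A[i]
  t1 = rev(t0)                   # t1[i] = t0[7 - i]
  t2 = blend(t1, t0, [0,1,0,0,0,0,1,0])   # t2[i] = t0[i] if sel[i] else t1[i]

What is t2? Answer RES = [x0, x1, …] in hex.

t0 = [0x0a, 0xed, 0x2c, 0xc6, 0x55, 0xef, 0xa3, 0xfd]
t1 = [0xfd, 0xa3, 0xef, 0x55, 0xc6, 0x2c, 0xed, 0x0a]
t2 = [0xfd, 0xed, 0xef, 0x55, 0xc6, 0x2c, 0xa3, 0x0a]

RES = [ 0xfd  0xed  0xef  0x55  0xc6  0x2c  0xa3  0x0a ]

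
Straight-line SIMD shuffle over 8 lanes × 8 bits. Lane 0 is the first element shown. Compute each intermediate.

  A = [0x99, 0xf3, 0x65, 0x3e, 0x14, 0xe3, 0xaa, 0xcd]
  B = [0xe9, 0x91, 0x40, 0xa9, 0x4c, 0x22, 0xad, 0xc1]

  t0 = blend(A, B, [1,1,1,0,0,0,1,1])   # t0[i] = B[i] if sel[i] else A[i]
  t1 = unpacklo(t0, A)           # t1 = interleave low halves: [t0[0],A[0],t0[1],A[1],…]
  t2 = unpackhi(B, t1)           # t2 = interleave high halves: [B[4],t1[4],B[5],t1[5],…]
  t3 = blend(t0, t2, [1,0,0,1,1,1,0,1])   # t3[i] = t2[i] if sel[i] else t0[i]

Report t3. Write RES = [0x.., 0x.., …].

t0 = [0xe9, 0x91, 0x40, 0x3e, 0x14, 0xe3, 0xad, 0xc1]
t1 = [0xe9, 0x99, 0x91, 0xf3, 0x40, 0x65, 0x3e, 0x3e]
t2 = [0x4c, 0x40, 0x22, 0x65, 0xad, 0x3e, 0xc1, 0x3e]
t3 = [0x4c, 0x91, 0x40, 0x65, 0xad, 0x3e, 0xad, 0x3e]

RES = [ 0x4c  0x91  0x40  0x65  0xad  0x3e  0xad  0x3e ]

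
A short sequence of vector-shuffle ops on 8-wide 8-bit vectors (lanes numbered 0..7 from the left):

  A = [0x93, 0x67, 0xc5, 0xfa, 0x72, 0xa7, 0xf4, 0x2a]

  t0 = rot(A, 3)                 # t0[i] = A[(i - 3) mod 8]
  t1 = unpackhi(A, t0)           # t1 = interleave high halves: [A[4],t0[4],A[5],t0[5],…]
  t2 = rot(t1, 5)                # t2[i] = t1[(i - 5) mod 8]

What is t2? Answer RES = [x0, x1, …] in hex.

RES = [0xc5, 0xf4, 0xfa, 0x2a, 0x72, 0x72, 0x67, 0xa7]

  t0: a7 f4 2a 93 67 c5 fa 72
  t1: 72 67 a7 c5 f4 fa 2a 72
  t2: c5 f4 fa 2a 72 72 67 a7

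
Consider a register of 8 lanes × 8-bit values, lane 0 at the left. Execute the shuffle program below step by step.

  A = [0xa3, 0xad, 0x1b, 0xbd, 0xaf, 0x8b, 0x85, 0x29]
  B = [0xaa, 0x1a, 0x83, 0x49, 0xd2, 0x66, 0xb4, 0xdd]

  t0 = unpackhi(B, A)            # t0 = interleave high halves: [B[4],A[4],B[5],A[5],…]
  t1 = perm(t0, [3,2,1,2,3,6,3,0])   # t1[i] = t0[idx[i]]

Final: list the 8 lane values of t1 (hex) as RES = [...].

RES = [0x8b, 0x66, 0xaf, 0x66, 0x8b, 0xdd, 0x8b, 0xd2]

→ t0 |d2|af|66|8b|b4|85|dd|29|
→ t1 |8b|66|af|66|8b|dd|8b|d2|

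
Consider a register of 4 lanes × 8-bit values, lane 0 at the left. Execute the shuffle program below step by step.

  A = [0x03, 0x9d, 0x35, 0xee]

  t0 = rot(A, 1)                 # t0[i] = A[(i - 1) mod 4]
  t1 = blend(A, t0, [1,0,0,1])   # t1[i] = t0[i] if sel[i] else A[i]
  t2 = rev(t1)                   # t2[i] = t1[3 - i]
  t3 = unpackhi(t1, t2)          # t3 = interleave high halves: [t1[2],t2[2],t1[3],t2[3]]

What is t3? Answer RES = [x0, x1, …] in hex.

RES = [ 0x35  0x9d  0x35  0xee ]

  t0: ee 03 9d 35
  t1: ee 9d 35 35
  t2: 35 35 9d ee
  t3: 35 9d 35 ee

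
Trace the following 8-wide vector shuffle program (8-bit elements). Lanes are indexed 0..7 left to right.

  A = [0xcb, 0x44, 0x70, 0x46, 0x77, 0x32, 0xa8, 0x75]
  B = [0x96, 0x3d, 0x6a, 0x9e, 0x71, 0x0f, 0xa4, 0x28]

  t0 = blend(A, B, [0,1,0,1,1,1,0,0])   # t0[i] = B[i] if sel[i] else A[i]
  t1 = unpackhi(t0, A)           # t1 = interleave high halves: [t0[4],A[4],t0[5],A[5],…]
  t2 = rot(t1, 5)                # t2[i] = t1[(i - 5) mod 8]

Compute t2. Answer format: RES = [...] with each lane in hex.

RES = [ 0x32  0xa8  0xa8  0x75  0x75  0x71  0x77  0x0f ]

→ t0 |cb|3d|70|9e|71|0f|a8|75|
→ t1 |71|77|0f|32|a8|a8|75|75|
→ t2 |32|a8|a8|75|75|71|77|0f|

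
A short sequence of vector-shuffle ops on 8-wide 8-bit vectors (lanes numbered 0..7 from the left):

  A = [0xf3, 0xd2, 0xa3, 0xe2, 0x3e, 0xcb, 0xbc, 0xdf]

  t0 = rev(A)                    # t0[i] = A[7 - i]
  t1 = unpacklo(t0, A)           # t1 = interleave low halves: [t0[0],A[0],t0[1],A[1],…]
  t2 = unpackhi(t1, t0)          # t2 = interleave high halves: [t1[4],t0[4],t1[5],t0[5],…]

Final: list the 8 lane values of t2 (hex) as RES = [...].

RES = [0xcb, 0xe2, 0xa3, 0xa3, 0x3e, 0xd2, 0xe2, 0xf3]

t0 = [0xdf, 0xbc, 0xcb, 0x3e, 0xe2, 0xa3, 0xd2, 0xf3]
t1 = [0xdf, 0xf3, 0xbc, 0xd2, 0xcb, 0xa3, 0x3e, 0xe2]
t2 = [0xcb, 0xe2, 0xa3, 0xa3, 0x3e, 0xd2, 0xe2, 0xf3]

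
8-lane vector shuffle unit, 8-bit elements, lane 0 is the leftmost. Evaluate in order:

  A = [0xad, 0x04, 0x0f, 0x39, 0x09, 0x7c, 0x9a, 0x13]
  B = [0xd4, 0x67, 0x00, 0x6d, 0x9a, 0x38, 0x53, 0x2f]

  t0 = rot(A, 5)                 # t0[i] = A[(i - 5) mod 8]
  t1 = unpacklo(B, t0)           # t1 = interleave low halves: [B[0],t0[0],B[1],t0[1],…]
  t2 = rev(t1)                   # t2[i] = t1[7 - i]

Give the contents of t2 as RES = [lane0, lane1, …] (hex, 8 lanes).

RES = [0x9a, 0x6d, 0x7c, 0x00, 0x09, 0x67, 0x39, 0xd4]

t0 = [0x39, 0x09, 0x7c, 0x9a, 0x13, 0xad, 0x04, 0x0f]
t1 = [0xd4, 0x39, 0x67, 0x09, 0x00, 0x7c, 0x6d, 0x9a]
t2 = [0x9a, 0x6d, 0x7c, 0x00, 0x09, 0x67, 0x39, 0xd4]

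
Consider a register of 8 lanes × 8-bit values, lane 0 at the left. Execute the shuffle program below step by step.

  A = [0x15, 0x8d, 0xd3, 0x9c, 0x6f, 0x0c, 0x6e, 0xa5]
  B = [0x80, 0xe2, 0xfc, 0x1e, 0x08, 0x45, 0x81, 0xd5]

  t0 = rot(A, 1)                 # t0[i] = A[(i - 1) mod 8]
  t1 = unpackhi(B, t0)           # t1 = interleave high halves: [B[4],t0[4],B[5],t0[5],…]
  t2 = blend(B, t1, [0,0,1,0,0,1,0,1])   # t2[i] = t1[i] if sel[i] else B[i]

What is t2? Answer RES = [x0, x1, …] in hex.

  t0: a5 15 8d d3 9c 6f 0c 6e
  t1: 08 9c 45 6f 81 0c d5 6e
  t2: 80 e2 45 1e 08 0c 81 6e

RES = [0x80, 0xe2, 0x45, 0x1e, 0x08, 0x0c, 0x81, 0x6e]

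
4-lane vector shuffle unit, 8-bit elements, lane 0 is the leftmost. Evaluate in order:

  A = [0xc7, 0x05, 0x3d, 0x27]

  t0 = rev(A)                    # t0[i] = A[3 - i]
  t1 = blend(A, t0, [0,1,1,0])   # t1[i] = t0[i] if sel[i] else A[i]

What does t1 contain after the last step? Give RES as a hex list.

t0 = [0x27, 0x3d, 0x05, 0xc7]
t1 = [0xc7, 0x3d, 0x05, 0x27]

RES = [ 0xc7  0x3d  0x05  0x27 ]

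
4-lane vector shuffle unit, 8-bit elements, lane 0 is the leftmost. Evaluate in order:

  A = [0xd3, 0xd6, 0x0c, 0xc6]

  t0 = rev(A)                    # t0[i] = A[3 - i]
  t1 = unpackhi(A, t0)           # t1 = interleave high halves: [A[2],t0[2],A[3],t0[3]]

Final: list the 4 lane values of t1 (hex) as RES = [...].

t0 = [0xc6, 0x0c, 0xd6, 0xd3]
t1 = [0x0c, 0xd6, 0xc6, 0xd3]

RES = [0x0c, 0xd6, 0xc6, 0xd3]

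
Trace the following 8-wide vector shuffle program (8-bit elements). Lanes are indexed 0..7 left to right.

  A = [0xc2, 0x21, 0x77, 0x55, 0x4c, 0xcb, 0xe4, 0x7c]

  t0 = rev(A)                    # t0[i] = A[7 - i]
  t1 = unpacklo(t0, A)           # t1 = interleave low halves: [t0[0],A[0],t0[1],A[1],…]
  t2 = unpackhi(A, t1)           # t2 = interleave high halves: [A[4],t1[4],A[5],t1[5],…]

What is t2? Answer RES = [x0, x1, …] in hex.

RES = [ 0x4c  0xcb  0xcb  0x77  0xe4  0x4c  0x7c  0x55 ]

t0 = [0x7c, 0xe4, 0xcb, 0x4c, 0x55, 0x77, 0x21, 0xc2]
t1 = [0x7c, 0xc2, 0xe4, 0x21, 0xcb, 0x77, 0x4c, 0x55]
t2 = [0x4c, 0xcb, 0xcb, 0x77, 0xe4, 0x4c, 0x7c, 0x55]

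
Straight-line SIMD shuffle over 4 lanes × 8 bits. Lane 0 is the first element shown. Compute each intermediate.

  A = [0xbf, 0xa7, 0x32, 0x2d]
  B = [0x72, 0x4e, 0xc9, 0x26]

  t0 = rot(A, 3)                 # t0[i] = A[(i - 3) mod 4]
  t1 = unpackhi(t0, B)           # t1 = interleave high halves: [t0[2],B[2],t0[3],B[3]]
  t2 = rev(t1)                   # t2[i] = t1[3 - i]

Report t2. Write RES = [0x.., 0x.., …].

RES = [0x26, 0xbf, 0xc9, 0x2d]

→ t0 |a7|32|2d|bf|
→ t1 |2d|c9|bf|26|
→ t2 |26|bf|c9|2d|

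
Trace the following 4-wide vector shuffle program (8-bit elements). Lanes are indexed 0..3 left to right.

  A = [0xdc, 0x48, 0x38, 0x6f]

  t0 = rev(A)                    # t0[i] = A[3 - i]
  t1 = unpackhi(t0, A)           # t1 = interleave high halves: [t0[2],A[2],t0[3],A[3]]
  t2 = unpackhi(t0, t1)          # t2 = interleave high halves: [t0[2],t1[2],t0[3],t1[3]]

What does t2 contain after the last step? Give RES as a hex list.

RES = [ 0x48  0xdc  0xdc  0x6f ]

→ t0 |6f|38|48|dc|
→ t1 |48|38|dc|6f|
→ t2 |48|dc|dc|6f|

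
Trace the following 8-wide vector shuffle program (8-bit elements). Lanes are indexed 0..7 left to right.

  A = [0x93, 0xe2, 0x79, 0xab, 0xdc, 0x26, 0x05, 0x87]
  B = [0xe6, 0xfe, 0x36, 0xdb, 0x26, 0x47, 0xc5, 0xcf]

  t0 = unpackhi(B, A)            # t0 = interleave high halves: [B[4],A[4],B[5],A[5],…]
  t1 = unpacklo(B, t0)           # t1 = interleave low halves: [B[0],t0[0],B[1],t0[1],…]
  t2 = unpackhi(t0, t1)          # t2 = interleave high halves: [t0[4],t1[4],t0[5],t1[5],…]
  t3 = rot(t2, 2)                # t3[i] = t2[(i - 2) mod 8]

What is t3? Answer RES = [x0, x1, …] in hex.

t0 = [0x26, 0xdc, 0x47, 0x26, 0xc5, 0x05, 0xcf, 0x87]
t1 = [0xe6, 0x26, 0xfe, 0xdc, 0x36, 0x47, 0xdb, 0x26]
t2 = [0xc5, 0x36, 0x05, 0x47, 0xcf, 0xdb, 0x87, 0x26]
t3 = [0x87, 0x26, 0xc5, 0x36, 0x05, 0x47, 0xcf, 0xdb]

RES = [ 0x87  0x26  0xc5  0x36  0x05  0x47  0xcf  0xdb ]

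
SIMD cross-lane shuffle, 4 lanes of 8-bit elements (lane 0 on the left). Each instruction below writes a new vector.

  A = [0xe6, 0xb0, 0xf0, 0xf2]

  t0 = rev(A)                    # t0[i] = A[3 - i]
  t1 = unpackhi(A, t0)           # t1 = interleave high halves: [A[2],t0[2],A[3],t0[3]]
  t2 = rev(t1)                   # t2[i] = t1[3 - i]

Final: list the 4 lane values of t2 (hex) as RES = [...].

t0 = [0xf2, 0xf0, 0xb0, 0xe6]
t1 = [0xf0, 0xb0, 0xf2, 0xe6]
t2 = [0xe6, 0xf2, 0xb0, 0xf0]

RES = [ 0xe6  0xf2  0xb0  0xf0 ]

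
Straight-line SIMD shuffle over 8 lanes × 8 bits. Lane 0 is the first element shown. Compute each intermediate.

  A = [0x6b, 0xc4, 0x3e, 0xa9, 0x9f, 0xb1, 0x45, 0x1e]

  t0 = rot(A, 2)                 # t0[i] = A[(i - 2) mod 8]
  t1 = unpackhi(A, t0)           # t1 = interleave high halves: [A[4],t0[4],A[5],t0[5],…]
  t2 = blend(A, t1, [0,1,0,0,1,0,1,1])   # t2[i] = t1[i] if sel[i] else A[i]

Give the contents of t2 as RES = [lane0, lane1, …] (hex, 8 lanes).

RES = [ 0x6b  0x3e  0x3e  0xa9  0x45  0xb1  0x1e  0xb1 ]

→ t0 |45|1e|6b|c4|3e|a9|9f|b1|
→ t1 |9f|3e|b1|a9|45|9f|1e|b1|
→ t2 |6b|3e|3e|a9|45|b1|1e|b1|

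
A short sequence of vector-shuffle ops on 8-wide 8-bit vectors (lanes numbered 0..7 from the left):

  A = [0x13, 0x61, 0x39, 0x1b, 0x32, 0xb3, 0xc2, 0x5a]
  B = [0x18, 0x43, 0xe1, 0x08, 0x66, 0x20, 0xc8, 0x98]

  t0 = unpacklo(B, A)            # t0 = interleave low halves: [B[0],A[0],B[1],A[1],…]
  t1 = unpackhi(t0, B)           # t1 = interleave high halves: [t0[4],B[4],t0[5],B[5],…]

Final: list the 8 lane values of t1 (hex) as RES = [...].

  t0: 18 13 43 61 e1 39 08 1b
  t1: e1 66 39 20 08 c8 1b 98

RES = [ 0xe1  0x66  0x39  0x20  0x08  0xc8  0x1b  0x98 ]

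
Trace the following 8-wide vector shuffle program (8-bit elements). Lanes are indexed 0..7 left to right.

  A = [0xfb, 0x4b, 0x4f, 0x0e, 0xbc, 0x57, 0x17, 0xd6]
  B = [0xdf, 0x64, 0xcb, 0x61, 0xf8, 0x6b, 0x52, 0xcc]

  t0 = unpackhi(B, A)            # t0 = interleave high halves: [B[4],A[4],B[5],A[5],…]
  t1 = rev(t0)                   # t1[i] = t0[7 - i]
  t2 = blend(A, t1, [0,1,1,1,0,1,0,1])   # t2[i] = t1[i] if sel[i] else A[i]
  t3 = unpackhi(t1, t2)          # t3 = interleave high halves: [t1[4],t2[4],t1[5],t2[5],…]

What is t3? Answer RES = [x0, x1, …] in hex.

RES = [0x57, 0xbc, 0x6b, 0x6b, 0xbc, 0x17, 0xf8, 0xf8]

→ t0 |f8|bc|6b|57|52|17|cc|d6|
→ t1 |d6|cc|17|52|57|6b|bc|f8|
→ t2 |fb|cc|17|52|bc|6b|17|f8|
→ t3 |57|bc|6b|6b|bc|17|f8|f8|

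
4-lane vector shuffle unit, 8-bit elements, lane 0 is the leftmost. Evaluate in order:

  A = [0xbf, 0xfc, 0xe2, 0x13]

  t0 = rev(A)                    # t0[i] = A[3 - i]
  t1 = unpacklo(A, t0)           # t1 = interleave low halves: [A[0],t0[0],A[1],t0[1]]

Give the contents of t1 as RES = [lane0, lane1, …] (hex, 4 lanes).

RES = [0xbf, 0x13, 0xfc, 0xe2]

→ t0 |13|e2|fc|bf|
→ t1 |bf|13|fc|e2|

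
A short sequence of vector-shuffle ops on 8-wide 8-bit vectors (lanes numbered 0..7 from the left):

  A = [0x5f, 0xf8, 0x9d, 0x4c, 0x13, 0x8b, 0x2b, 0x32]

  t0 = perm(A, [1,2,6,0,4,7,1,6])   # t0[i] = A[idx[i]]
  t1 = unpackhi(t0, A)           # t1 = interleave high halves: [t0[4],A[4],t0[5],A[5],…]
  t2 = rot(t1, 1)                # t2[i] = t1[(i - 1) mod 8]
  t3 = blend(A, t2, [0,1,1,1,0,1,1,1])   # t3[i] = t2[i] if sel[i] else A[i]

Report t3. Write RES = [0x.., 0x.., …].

RES = [0x5f, 0x13, 0x13, 0x32, 0x13, 0xf8, 0x2b, 0x2b]

  t0: f8 9d 2b 5f 13 32 f8 2b
  t1: 13 13 32 8b f8 2b 2b 32
  t2: 32 13 13 32 8b f8 2b 2b
  t3: 5f 13 13 32 13 f8 2b 2b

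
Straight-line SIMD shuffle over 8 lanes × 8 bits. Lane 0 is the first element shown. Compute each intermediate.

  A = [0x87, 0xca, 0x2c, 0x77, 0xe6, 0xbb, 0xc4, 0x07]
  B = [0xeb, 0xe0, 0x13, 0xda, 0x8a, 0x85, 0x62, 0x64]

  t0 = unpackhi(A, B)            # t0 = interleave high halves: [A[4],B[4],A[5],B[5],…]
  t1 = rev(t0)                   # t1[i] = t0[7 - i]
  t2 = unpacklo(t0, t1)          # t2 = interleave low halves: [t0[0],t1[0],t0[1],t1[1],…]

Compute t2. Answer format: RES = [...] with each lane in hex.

RES = [ 0xe6  0x64  0x8a  0x07  0xbb  0x62  0x85  0xc4 ]

t0 = [0xe6, 0x8a, 0xbb, 0x85, 0xc4, 0x62, 0x07, 0x64]
t1 = [0x64, 0x07, 0x62, 0xc4, 0x85, 0xbb, 0x8a, 0xe6]
t2 = [0xe6, 0x64, 0x8a, 0x07, 0xbb, 0x62, 0x85, 0xc4]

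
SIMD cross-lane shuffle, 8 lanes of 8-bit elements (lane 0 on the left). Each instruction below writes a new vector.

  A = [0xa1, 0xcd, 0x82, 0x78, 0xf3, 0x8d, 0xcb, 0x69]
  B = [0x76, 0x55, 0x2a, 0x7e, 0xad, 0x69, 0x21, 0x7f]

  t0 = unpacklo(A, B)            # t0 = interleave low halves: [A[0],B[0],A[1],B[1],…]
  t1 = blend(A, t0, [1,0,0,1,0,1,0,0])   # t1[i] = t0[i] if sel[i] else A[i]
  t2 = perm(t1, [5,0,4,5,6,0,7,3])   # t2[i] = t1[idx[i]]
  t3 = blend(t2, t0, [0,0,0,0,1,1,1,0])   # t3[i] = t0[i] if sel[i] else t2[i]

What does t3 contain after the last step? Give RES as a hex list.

→ t0 |a1|76|cd|55|82|2a|78|7e|
→ t1 |a1|cd|82|55|f3|2a|cb|69|
→ t2 |2a|a1|f3|2a|cb|a1|69|55|
→ t3 |2a|a1|f3|2a|82|2a|78|55|

RES = [0x2a, 0xa1, 0xf3, 0x2a, 0x82, 0x2a, 0x78, 0x55]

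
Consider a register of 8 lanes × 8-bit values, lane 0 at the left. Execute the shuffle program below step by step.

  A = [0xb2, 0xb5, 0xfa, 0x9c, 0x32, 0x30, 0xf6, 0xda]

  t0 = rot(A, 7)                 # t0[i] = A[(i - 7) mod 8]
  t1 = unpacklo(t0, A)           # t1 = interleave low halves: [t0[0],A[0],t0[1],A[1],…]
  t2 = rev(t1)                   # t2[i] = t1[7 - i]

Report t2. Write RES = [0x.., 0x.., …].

  t0: b5 fa 9c 32 30 f6 da b2
  t1: b5 b2 fa b5 9c fa 32 9c
  t2: 9c 32 fa 9c b5 fa b2 b5

RES = [0x9c, 0x32, 0xfa, 0x9c, 0xb5, 0xfa, 0xb2, 0xb5]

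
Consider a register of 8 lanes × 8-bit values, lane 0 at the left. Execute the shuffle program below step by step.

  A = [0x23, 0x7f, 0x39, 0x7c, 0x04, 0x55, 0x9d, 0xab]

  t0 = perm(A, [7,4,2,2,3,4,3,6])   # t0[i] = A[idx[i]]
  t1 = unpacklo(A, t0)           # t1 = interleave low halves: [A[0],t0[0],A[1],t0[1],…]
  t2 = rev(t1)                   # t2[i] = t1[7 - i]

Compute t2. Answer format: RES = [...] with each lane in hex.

→ t0 |ab|04|39|39|7c|04|7c|9d|
→ t1 |23|ab|7f|04|39|39|7c|39|
→ t2 |39|7c|39|39|04|7f|ab|23|

RES = [0x39, 0x7c, 0x39, 0x39, 0x04, 0x7f, 0xab, 0x23]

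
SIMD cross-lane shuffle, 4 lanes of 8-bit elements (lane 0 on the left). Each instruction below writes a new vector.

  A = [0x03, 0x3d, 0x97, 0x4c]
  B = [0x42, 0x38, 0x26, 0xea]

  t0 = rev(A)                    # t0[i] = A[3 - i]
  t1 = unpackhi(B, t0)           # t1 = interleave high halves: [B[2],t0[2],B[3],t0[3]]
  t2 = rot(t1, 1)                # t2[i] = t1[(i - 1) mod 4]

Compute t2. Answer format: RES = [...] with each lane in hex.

t0 = [0x4c, 0x97, 0x3d, 0x03]
t1 = [0x26, 0x3d, 0xea, 0x03]
t2 = [0x03, 0x26, 0x3d, 0xea]

RES = [0x03, 0x26, 0x3d, 0xea]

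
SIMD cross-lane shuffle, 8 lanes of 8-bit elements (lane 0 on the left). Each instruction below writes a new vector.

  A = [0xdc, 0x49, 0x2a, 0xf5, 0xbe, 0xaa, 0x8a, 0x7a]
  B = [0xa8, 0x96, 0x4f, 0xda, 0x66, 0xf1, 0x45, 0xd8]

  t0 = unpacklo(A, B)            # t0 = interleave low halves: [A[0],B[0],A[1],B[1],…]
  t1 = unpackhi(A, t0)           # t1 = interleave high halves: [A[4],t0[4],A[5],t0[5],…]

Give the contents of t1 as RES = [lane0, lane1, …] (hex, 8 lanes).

→ t0 |dc|a8|49|96|2a|4f|f5|da|
→ t1 |be|2a|aa|4f|8a|f5|7a|da|

RES = [0xbe, 0x2a, 0xaa, 0x4f, 0x8a, 0xf5, 0x7a, 0xda]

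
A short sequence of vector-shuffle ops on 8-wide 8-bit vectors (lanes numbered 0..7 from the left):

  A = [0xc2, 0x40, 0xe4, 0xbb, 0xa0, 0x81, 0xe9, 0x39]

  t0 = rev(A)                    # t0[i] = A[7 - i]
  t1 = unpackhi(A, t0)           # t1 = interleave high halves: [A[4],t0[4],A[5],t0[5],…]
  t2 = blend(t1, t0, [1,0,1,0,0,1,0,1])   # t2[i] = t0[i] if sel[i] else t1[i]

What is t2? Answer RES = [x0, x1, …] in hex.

RES = [0x39, 0xbb, 0x81, 0xe4, 0xe9, 0xe4, 0x39, 0xc2]

→ t0 |39|e9|81|a0|bb|e4|40|c2|
→ t1 |a0|bb|81|e4|e9|40|39|c2|
→ t2 |39|bb|81|e4|e9|e4|39|c2|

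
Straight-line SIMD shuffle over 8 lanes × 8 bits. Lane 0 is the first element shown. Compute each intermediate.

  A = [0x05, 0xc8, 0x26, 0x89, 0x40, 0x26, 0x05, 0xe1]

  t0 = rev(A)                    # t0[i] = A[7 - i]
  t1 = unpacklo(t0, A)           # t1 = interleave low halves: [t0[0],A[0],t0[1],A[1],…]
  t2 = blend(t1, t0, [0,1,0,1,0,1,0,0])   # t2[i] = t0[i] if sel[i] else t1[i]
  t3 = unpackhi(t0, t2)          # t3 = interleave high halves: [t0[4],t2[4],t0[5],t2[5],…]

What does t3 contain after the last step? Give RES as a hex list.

RES = [0x89, 0x26, 0x26, 0x26, 0xc8, 0x40, 0x05, 0x89]

  t0: e1 05 26 40 89 26 c8 05
  t1: e1 05 05 c8 26 26 40 89
  t2: e1 05 05 40 26 26 40 89
  t3: 89 26 26 26 c8 40 05 89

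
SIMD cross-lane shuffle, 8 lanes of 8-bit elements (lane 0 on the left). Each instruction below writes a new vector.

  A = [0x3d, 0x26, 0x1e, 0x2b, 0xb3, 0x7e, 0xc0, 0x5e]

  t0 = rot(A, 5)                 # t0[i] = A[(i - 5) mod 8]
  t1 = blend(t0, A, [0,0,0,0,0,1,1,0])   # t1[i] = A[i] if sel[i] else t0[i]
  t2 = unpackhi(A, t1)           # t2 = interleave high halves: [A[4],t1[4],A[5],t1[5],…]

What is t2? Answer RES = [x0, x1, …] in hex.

t0 = [0x2b, 0xb3, 0x7e, 0xc0, 0x5e, 0x3d, 0x26, 0x1e]
t1 = [0x2b, 0xb3, 0x7e, 0xc0, 0x5e, 0x7e, 0xc0, 0x1e]
t2 = [0xb3, 0x5e, 0x7e, 0x7e, 0xc0, 0xc0, 0x5e, 0x1e]

RES = [ 0xb3  0x5e  0x7e  0x7e  0xc0  0xc0  0x5e  0x1e ]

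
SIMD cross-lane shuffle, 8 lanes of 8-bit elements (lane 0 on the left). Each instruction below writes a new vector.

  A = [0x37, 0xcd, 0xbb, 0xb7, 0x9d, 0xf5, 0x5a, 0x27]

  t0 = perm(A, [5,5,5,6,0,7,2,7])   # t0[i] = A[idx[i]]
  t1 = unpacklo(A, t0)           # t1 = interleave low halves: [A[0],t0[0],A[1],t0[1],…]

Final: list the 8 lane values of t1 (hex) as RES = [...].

RES = [ 0x37  0xf5  0xcd  0xf5  0xbb  0xf5  0xb7  0x5a ]

  t0: f5 f5 f5 5a 37 27 bb 27
  t1: 37 f5 cd f5 bb f5 b7 5a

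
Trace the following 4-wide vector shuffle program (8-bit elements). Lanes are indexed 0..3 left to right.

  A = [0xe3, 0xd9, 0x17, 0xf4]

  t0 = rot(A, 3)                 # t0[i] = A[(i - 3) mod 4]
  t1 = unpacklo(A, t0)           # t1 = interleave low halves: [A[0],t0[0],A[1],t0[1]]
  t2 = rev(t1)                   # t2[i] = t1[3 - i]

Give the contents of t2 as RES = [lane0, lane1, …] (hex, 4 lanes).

RES = [ 0x17  0xd9  0xd9  0xe3 ]

  t0: d9 17 f4 e3
  t1: e3 d9 d9 17
  t2: 17 d9 d9 e3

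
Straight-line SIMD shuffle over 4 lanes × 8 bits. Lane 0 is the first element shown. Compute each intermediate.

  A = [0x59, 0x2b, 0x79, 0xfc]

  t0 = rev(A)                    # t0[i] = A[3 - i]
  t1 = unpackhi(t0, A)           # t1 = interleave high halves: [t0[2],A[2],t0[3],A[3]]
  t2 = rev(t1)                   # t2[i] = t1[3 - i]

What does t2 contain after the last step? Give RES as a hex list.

RES = [0xfc, 0x59, 0x79, 0x2b]

→ t0 |fc|79|2b|59|
→ t1 |2b|79|59|fc|
→ t2 |fc|59|79|2b|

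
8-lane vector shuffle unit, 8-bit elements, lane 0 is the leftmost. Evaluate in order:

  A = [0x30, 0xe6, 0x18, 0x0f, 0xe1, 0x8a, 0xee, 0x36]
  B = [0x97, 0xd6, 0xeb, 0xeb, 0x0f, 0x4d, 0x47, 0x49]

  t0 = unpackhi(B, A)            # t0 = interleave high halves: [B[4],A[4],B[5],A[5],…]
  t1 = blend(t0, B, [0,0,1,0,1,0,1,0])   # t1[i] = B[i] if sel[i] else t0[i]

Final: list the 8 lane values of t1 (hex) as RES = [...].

→ t0 |0f|e1|4d|8a|47|ee|49|36|
→ t1 |0f|e1|eb|8a|0f|ee|47|36|

RES = [0x0f, 0xe1, 0xeb, 0x8a, 0x0f, 0xee, 0x47, 0x36]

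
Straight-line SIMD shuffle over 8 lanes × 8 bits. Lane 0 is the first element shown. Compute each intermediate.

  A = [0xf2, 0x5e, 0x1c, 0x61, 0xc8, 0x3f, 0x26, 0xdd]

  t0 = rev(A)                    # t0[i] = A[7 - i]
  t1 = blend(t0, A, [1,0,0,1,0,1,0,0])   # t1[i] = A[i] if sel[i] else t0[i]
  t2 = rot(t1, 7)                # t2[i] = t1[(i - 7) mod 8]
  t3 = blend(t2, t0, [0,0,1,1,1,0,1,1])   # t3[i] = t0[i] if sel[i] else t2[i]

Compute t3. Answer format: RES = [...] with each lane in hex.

  t0: dd 26 3f c8 61 1c 5e f2
  t1: f2 26 3f 61 61 3f 5e f2
  t2: 26 3f 61 61 3f 5e f2 f2
  t3: 26 3f 3f c8 61 5e 5e f2

RES = [0x26, 0x3f, 0x3f, 0xc8, 0x61, 0x5e, 0x5e, 0xf2]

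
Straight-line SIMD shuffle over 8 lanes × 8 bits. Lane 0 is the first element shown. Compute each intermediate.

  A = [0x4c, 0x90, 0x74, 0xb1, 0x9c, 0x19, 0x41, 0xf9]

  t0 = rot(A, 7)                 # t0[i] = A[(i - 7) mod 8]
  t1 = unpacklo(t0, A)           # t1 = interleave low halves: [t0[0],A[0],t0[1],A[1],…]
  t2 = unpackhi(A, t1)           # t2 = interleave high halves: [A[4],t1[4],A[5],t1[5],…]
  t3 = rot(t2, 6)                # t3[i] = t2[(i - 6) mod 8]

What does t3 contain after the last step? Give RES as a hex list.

→ t0 |90|74|b1|9c|19|41|f9|4c|
→ t1 |90|4c|74|90|b1|74|9c|b1|
→ t2 |9c|b1|19|74|41|9c|f9|b1|
→ t3 |19|74|41|9c|f9|b1|9c|b1|

RES = [ 0x19  0x74  0x41  0x9c  0xf9  0xb1  0x9c  0xb1 ]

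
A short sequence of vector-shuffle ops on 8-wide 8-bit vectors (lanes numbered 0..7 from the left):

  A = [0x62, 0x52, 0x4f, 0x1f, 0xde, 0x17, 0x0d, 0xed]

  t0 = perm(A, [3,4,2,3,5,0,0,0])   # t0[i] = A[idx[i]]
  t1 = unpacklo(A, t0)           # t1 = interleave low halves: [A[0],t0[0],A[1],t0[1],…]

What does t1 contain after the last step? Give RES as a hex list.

→ t0 |1f|de|4f|1f|17|62|62|62|
→ t1 |62|1f|52|de|4f|4f|1f|1f|

RES = [0x62, 0x1f, 0x52, 0xde, 0x4f, 0x4f, 0x1f, 0x1f]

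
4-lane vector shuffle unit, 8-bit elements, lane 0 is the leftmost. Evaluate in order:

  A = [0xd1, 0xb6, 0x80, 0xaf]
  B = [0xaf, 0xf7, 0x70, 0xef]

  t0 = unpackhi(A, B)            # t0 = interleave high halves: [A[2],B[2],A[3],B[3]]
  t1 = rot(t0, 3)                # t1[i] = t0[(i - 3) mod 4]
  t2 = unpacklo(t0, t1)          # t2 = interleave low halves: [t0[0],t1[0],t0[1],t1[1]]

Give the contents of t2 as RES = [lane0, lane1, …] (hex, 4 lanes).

RES = [0x80, 0x70, 0x70, 0xaf]

→ t0 |80|70|af|ef|
→ t1 |70|af|ef|80|
→ t2 |80|70|70|af|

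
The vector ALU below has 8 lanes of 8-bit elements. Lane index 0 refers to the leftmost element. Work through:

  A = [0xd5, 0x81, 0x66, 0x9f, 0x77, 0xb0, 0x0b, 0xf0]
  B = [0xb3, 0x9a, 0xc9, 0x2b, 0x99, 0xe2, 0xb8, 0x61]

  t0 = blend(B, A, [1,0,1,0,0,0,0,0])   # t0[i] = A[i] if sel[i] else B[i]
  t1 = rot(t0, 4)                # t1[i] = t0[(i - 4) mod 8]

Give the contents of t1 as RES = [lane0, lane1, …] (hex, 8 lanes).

t0 = [0xd5, 0x9a, 0x66, 0x2b, 0x99, 0xe2, 0xb8, 0x61]
t1 = [0x99, 0xe2, 0xb8, 0x61, 0xd5, 0x9a, 0x66, 0x2b]

RES = [ 0x99  0xe2  0xb8  0x61  0xd5  0x9a  0x66  0x2b ]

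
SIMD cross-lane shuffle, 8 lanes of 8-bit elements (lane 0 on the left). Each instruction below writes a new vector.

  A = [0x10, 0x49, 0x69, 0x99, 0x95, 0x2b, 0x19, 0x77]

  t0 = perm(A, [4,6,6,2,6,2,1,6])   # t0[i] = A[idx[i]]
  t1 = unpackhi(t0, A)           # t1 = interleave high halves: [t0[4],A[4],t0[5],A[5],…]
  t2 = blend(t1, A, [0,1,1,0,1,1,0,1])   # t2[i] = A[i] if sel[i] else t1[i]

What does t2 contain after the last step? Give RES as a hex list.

→ t0 |95|19|19|69|19|69|49|19|
→ t1 |19|95|69|2b|49|19|19|77|
→ t2 |19|49|69|2b|95|2b|19|77|

RES = [0x19, 0x49, 0x69, 0x2b, 0x95, 0x2b, 0x19, 0x77]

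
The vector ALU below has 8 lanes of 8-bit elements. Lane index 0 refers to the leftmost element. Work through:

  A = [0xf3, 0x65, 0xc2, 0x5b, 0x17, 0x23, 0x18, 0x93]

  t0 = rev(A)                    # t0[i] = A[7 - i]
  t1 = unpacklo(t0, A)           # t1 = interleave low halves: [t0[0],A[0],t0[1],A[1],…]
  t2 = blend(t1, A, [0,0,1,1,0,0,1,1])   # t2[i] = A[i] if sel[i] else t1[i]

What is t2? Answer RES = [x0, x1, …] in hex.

→ t0 |93|18|23|17|5b|c2|65|f3|
→ t1 |93|f3|18|65|23|c2|17|5b|
→ t2 |93|f3|c2|5b|23|c2|18|93|

RES = [ 0x93  0xf3  0xc2  0x5b  0x23  0xc2  0x18  0x93 ]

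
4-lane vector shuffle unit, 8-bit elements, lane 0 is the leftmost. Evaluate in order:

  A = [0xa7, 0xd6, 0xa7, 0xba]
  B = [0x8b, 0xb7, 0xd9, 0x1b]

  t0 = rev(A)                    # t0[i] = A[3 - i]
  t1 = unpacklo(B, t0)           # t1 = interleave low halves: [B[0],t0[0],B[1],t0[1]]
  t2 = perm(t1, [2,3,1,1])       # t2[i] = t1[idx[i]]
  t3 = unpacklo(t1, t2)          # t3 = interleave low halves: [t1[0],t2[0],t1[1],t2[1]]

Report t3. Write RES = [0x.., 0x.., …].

→ t0 |ba|a7|d6|a7|
→ t1 |8b|ba|b7|a7|
→ t2 |b7|a7|ba|ba|
→ t3 |8b|b7|ba|a7|

RES = [0x8b, 0xb7, 0xba, 0xa7]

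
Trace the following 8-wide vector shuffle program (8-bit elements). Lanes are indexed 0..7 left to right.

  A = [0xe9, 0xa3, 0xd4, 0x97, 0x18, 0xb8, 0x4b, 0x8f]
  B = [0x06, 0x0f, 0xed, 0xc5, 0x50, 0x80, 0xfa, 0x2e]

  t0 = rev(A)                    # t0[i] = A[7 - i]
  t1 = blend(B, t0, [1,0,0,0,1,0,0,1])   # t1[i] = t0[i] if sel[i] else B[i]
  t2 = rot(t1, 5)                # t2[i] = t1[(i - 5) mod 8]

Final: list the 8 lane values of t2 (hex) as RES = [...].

→ t0 |8f|4b|b8|18|97|d4|a3|e9|
→ t1 |8f|0f|ed|c5|97|80|fa|e9|
→ t2 |c5|97|80|fa|e9|8f|0f|ed|

RES = [ 0xc5  0x97  0x80  0xfa  0xe9  0x8f  0x0f  0xed ]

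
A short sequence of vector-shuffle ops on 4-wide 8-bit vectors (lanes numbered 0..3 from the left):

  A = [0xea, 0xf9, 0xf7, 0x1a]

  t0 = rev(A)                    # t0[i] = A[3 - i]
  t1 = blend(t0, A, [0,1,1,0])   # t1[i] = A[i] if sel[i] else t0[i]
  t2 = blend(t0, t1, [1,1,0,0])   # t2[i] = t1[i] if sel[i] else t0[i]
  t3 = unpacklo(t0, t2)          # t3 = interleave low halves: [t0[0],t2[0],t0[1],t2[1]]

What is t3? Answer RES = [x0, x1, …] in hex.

t0 = [0x1a, 0xf7, 0xf9, 0xea]
t1 = [0x1a, 0xf9, 0xf7, 0xea]
t2 = [0x1a, 0xf9, 0xf9, 0xea]
t3 = [0x1a, 0x1a, 0xf7, 0xf9]

RES = [ 0x1a  0x1a  0xf7  0xf9 ]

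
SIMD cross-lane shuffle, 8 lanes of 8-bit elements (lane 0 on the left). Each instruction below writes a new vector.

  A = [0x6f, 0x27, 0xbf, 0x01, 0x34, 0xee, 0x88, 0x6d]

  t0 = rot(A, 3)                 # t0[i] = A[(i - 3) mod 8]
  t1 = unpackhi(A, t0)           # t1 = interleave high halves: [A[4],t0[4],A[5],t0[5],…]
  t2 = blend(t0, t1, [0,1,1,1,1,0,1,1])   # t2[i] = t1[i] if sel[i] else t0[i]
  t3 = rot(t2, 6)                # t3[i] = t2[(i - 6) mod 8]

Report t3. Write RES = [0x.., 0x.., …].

RES = [ 0xee  0xbf  0x88  0xbf  0x6d  0x34  0xee  0x27 ]

  t0: ee 88 6d 6f 27 bf 01 34
  t1: 34 27 ee bf 88 01 6d 34
  t2: ee 27 ee bf 88 bf 6d 34
  t3: ee bf 88 bf 6d 34 ee 27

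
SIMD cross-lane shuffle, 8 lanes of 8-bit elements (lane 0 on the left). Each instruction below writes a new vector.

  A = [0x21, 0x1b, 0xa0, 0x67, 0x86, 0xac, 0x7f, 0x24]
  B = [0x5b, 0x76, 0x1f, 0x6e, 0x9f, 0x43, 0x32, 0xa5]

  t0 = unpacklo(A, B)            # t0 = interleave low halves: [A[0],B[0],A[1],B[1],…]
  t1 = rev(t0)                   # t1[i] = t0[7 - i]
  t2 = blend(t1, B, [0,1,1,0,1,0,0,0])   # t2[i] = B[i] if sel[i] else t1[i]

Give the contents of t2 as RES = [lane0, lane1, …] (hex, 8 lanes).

t0 = [0x21, 0x5b, 0x1b, 0x76, 0xa0, 0x1f, 0x67, 0x6e]
t1 = [0x6e, 0x67, 0x1f, 0xa0, 0x76, 0x1b, 0x5b, 0x21]
t2 = [0x6e, 0x76, 0x1f, 0xa0, 0x9f, 0x1b, 0x5b, 0x21]

RES = [0x6e, 0x76, 0x1f, 0xa0, 0x9f, 0x1b, 0x5b, 0x21]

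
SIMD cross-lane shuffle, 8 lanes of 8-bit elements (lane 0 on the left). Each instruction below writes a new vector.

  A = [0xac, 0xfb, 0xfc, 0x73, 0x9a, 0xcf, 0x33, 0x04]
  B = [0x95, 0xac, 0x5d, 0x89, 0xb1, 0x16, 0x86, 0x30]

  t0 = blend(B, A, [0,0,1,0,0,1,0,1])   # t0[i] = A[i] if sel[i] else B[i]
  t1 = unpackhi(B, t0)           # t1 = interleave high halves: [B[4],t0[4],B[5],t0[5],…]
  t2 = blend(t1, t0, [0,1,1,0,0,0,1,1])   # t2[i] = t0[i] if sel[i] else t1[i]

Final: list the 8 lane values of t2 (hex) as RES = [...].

RES = [ 0xb1  0xac  0xfc  0xcf  0x86  0x86  0x86  0x04 ]

t0 = [0x95, 0xac, 0xfc, 0x89, 0xb1, 0xcf, 0x86, 0x04]
t1 = [0xb1, 0xb1, 0x16, 0xcf, 0x86, 0x86, 0x30, 0x04]
t2 = [0xb1, 0xac, 0xfc, 0xcf, 0x86, 0x86, 0x86, 0x04]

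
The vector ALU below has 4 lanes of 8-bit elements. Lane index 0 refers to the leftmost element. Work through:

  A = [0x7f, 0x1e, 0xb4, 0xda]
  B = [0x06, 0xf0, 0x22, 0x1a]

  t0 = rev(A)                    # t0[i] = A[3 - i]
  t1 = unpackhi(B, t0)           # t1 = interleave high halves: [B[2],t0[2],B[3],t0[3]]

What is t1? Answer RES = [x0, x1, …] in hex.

RES = [0x22, 0x1e, 0x1a, 0x7f]

→ t0 |da|b4|1e|7f|
→ t1 |22|1e|1a|7f|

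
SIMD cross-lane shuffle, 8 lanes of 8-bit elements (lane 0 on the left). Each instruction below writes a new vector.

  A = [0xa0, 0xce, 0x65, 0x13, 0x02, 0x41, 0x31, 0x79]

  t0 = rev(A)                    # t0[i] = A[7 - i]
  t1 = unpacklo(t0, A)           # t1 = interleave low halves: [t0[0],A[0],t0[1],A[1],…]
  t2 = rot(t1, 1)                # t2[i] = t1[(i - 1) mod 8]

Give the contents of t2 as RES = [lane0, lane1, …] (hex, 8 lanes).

RES = [0x13, 0x79, 0xa0, 0x31, 0xce, 0x41, 0x65, 0x02]

→ t0 |79|31|41|02|13|65|ce|a0|
→ t1 |79|a0|31|ce|41|65|02|13|
→ t2 |13|79|a0|31|ce|41|65|02|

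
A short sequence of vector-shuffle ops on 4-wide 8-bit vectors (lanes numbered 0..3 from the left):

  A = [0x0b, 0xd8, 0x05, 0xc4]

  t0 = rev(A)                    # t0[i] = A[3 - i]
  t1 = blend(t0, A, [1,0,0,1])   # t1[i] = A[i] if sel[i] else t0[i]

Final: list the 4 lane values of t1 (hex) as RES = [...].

  t0: c4 05 d8 0b
  t1: 0b 05 d8 c4

RES = [0x0b, 0x05, 0xd8, 0xc4]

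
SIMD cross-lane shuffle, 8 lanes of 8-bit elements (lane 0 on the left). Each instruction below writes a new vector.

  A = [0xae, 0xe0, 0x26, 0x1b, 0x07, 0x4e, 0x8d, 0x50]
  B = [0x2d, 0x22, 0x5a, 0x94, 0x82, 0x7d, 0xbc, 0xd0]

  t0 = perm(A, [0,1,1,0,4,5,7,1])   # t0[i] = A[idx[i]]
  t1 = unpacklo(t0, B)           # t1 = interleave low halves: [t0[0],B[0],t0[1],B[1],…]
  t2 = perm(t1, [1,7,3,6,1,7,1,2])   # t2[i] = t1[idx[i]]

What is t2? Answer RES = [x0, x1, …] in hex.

RES = [0x2d, 0x94, 0x22, 0xae, 0x2d, 0x94, 0x2d, 0xe0]

  t0: ae e0 e0 ae 07 4e 50 e0
  t1: ae 2d e0 22 e0 5a ae 94
  t2: 2d 94 22 ae 2d 94 2d e0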